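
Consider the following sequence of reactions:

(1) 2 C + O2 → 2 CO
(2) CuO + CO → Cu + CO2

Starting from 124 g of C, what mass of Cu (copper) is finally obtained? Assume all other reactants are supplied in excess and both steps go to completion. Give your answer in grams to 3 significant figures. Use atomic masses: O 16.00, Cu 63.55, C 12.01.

M(C) = 12.01 g/mol.
M(Cu) = 63.55 g/mol.
n(C) = 124.0 / 12.01 = 10.32 mol.
Step 1 gives a 2:2 ratio of C to CO, so n(CO) = 10.32 mol.
In step 2 the CO:Cu ratio is 1:1, so n(Cu) = 10.32 mol.
Mass of Cu = 10.32 × 63.55 = 656.1 g.

656 g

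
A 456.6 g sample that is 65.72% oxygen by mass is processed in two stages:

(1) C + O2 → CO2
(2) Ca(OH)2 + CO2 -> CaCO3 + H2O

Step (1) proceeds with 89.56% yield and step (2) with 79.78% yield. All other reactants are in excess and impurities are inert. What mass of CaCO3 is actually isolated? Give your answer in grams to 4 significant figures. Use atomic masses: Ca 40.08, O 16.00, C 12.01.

670.6 g

Pure O2 = 456.6 × 0.6572 = 300.08 g.
M(O2) = 2(16.00) = 32.00 g/mol.
M(CaCO3) = 40.08 + 12.01 + 3(16.00) = 100.09 g/mol.
n(O2) = 300.08 / 32.00 = 9.3774 mol.
Step 1 (O2:CO2 = 1:1): theoretical n(CO2) = 9.3774 mol; at 89.56% yield, n(CO2) = 8.3984 mol.
Step 2 (CO2:CaCO3 = 1:1): theoretical n(CaCO3) = 8.3984 mol, so theoretical mass = 8.3984 × 100.09 = 840.60 g.
At 79.78% yield, actual mass of CaCO3 = 840.60 × 0.7978 = 670.63 g.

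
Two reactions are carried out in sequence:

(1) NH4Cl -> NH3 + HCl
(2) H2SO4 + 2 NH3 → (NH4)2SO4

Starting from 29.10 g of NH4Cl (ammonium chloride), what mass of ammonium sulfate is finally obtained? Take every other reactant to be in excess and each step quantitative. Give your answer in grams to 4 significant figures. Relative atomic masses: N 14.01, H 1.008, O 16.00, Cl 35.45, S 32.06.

35.94 g

M(NH4Cl) = 14.01 + 4(1.008) + 35.45 = 53.492 g/mol.
M((NH4)2SO4) = 2(14.01) + 8(1.008) + 32.06 + 4(16.00) = 132.144 g/mol.
n(NH4Cl) = 29.100 / 53.492 = 0.54401 mol.
Step 1 gives a 1:1 ratio of NH4Cl to NH3, so n(NH3) = 0.54401 mol.
In step 2 the NH3:(NH4)2SO4 ratio is 2:1, so n((NH4)2SO4) = 0.27200 mol.
Mass of (NH4)2SO4 = 0.27200 × 132.144 = 35.944 g.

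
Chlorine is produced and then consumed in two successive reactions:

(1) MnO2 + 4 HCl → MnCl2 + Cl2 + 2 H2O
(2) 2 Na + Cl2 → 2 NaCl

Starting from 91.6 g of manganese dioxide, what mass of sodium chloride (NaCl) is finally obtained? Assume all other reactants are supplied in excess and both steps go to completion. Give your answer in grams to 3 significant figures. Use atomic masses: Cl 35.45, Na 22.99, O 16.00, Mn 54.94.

123 g

M(MnO2) = 54.94 + 2(16.00) = 86.94 g/mol.
M(NaCl) = 22.99 + 35.45 = 58.44 g/mol.
n(MnO2) = 91.60 / 86.94 = 1.054 mol.
Step 1 gives a 1:1 ratio of MnO2 to Cl2, so n(Cl2) = 1.054 mol.
In step 2 the Cl2:NaCl ratio is 1:2, so n(NaCl) = 2.107 mol.
Mass of NaCl = 2.107 × 58.44 = 123.1 g.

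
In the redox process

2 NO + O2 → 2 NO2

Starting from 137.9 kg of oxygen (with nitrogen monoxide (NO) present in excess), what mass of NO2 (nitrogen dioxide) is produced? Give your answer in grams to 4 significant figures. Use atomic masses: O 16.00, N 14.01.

M(O2) = 2(16.00) = 32.00 g/mol.
M(NO2) = 14.01 + 2(16.00) = 46.01 g/mol.
Convert: 137.9 kg = 137900 g.
n(O2) = 137900 g / 32.00 g/mol = 4309.4 mol.
From the equation the O2:NO2 mole ratio is 1:2, so n(NO2) = 4309.4 × 2/1 = 8618.8 mol.
Mass of NO2 = 8618.8 mol × 46.01 g/mol = 396550 g.

396500 g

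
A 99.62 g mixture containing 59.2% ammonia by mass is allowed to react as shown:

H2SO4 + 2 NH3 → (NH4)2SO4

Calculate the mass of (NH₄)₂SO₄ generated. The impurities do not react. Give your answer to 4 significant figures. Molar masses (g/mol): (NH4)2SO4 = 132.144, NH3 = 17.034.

Mass of pure NH3 = 99.62 g × 0.592 = 58.975 g.
n(NH3) = 58.975 g / 17.034 g/mol = 3.4622 mol.
From the equation the NH3:(NH4)2SO4 mole ratio is 2:1, so n((NH4)2SO4) = 3.4622 × 1/2 = 1.7311 mol.
Mass of (NH4)2SO4 = 1.7311 mol × 132.144 g/mol = 228.75 g.

228.8 g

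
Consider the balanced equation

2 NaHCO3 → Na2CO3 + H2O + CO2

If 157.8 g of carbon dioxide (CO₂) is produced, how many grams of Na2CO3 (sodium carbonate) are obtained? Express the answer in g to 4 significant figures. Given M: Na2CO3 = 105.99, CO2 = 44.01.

380.0 g

n(CO2) = 157.80 g / 44.01 g/mol = 3.5855 mol.
From the equation the CO2:Na2CO3 mole ratio is 1:1, so n(Na2CO3) = 3.5855 × 1/1 = 3.5855 mol.
Mass of Na2CO3 = 3.5855 mol × 105.99 g/mol = 380.03 g.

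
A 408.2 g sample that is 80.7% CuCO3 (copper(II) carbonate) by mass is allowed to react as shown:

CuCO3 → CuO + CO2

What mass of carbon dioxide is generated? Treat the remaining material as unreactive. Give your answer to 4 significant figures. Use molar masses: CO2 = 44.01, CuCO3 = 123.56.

Mass of pure CuCO3 = 408.2 g × 0.807 = 329.42 g.
n(CuCO3) = 329.42 g / 123.56 g/mol = 2.6661 mol.
From the equation the CuCO3:CO2 mole ratio is 1:1, so n(CO2) = 2.6661 × 1/1 = 2.6661 mol.
Mass of CO2 = 2.6661 mol × 44.01 g/mol = 117.33 g.

117.3 g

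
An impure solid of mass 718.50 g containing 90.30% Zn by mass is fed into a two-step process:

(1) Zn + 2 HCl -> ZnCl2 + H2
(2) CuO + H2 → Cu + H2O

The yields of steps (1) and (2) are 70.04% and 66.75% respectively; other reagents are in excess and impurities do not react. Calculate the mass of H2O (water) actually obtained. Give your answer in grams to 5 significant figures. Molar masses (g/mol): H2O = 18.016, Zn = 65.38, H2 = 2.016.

83.584 g

Pure Zn = 718.50 × 0.9030 = 648.805 g.
n(Zn) = 648.805 / 65.38 = 9.92361 mol.
Step 1 (Zn:H2 = 1:1): theoretical n(H2) = 9.92361 mol; at 70.04% yield, n(H2) = 6.95050 mol.
Step 2 (H2:H2O = 1:1): theoretical n(H2O) = 6.95050 mol, so theoretical mass = 6.95050 × 18.016 = 125.220 g.
At 66.75% yield, actual mass of H2O = 125.220 × 0.6675 = 83.5844 g.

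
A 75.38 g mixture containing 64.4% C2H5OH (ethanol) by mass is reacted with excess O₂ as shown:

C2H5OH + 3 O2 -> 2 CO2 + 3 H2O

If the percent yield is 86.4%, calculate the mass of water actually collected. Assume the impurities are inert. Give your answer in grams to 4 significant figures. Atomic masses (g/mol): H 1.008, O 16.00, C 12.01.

Pure C2H5OH available = 75.38 g × 0.644 = 48.545 g.
M(C2H5OH) = 2(12.01) + 6(1.008) + 16.00 = 46.068 g/mol.
M(H2O) = 2(1.008) + 16.00 = 18.016 g/mol.
n(C2H5OH) = 48.545 g / 46.068 g/mol = 1.0538 mol.
From the equation the C2H5OH:H2O mole ratio is 1:3, so n(H2O) = 1.0538 × 3/1 = 3.1613 mol.
Mass of H2O = 3.1613 mol × 18.016 g/mol = 56.954 g.
Actual mass collected = 56.954 g × 0.864 = 49.208 g.

49.21 g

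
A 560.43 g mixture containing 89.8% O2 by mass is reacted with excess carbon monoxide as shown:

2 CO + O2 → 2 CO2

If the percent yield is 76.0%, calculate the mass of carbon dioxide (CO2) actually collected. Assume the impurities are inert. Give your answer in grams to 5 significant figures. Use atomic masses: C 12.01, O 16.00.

Pure O2 available = 560.43 g × 0.898 = 503.266 g.
M(O2) = 2(16.00) = 32.00 g/mol.
M(CO2) = 12.01 + 2(16.00) = 44.01 g/mol.
n(O2) = 503.266 g / 32.00 g/mol = 15.7271 mol.
From the equation the O2:CO2 mole ratio is 1:2, so n(CO2) = 15.7271 × 2/1 = 31.4541 mol.
Mass of CO2 = 31.4541 mol × 44.01 g/mol = 1384.30 g.
Actual mass collected = 1384.30 g × 0.760 = 1052.07 g.

1052.1 g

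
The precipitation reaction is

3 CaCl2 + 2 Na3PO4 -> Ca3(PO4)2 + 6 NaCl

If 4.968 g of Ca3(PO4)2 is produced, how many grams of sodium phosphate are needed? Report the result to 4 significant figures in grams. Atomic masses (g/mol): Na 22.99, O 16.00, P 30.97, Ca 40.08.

M(Ca3(PO4)2) = 3(40.08) + 2(30.97) + 8(16.00) = 310.18 g/mol.
M(Na3PO4) = 3(22.99) + 30.97 + 4(16.00) = 163.94 g/mol.
n(Ca3(PO4)2) = 4.9680 g / 310.18 g/mol = 0.016017 mol.
From the equation the Ca3(PO4)2:Na3PO4 mole ratio is 1:2, so n(Na3PO4) = 0.016017 × 2/1 = 0.032033 mol.
Mass of Na3PO4 = 0.032033 mol × 163.94 g/mol = 5.2515 g.

5.251 g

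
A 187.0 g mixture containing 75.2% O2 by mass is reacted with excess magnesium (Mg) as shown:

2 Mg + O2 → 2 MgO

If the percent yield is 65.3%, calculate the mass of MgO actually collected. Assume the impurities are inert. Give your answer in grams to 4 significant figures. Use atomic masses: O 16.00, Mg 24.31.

Pure O2 available = 187.0 g × 0.752 = 140.62 g.
M(O2) = 2(16.00) = 32.00 g/mol.
M(MgO) = 24.31 + 16.00 = 40.31 g/mol.
n(O2) = 140.62 g / 32.00 g/mol = 4.3945 mol.
From the equation the O2:MgO mole ratio is 1:2, so n(MgO) = 4.3945 × 2/1 = 8.7890 mol.
Mass of MgO = 8.7890 mol × 40.31 g/mol = 354.28 g.
Actual mass collected = 354.28 g × 0.653 = 231.35 g.

231.3 g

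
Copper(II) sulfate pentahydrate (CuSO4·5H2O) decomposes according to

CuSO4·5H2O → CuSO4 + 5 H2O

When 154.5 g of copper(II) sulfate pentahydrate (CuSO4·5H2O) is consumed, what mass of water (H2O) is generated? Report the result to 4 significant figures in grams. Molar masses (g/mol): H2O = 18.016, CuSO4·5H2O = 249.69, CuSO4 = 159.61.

55.74 g

n(CuSO4·5H2O) = 154.50 g / 249.69 g/mol = 0.61877 mol.
From the equation the CuSO4·5H2O:H2O mole ratio is 1:5, so n(H2O) = 0.61877 × 5/1 = 3.0938 mol.
Mass of H2O = 3.0938 mol × 18.016 g/mol = 55.739 g.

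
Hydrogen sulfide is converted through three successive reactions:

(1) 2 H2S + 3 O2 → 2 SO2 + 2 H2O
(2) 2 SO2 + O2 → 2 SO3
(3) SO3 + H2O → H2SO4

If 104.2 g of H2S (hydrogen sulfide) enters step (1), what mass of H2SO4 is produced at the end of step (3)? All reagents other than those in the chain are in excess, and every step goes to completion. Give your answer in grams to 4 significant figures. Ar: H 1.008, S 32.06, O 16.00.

299.9 g

M(H2S) = 2(1.008) + 32.06 = 34.076 g/mol.
M(H2SO4) = 2(1.008) + 32.06 + 4(16.00) = 98.076 g/mol.
n(H2S) = 104.2 / 34.076 = 3.0579 mol.
Reaction (1): H2S→SO2 ratio 2:2 ⇒ n(SO2) = 3.0579 mol.
Reaction (2): SO2→SO3 ratio 2:2 ⇒ n(SO3) = 3.0579 mol.
Reaction (3): SO3→H2SO4 ratio 1:1 ⇒ n(H2SO4) = 3.0579 mol.
Mass of H2SO4 = 3.0579 × 98.076 = 299.90 g.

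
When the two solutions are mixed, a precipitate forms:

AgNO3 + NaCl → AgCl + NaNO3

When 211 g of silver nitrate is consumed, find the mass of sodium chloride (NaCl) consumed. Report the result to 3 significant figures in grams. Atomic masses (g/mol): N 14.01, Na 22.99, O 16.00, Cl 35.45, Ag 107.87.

72.6 g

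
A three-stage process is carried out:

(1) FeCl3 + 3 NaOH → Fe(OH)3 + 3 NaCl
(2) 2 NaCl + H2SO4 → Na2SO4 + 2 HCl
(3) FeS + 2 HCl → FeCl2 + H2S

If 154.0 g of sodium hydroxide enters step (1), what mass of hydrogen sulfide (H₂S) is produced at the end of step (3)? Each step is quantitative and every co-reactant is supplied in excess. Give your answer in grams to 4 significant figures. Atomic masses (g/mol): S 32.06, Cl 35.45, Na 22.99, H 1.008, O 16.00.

M(NaOH) = 22.99 + 16.00 + 1.008 = 39.998 g/mol.
M(H2S) = 2(1.008) + 32.06 = 34.076 g/mol.
n(NaOH) = 154.0 / 39.998 = 3.8502 mol.
Reaction (1): NaOH→NaCl ratio 3:3 ⇒ n(NaCl) = 3.8502 mol.
Reaction (2): NaCl→HCl ratio 2:2 ⇒ n(HCl) = 3.8502 mol.
Reaction (3): HCl→H2S ratio 2:1 ⇒ n(H2S) = 1.9251 mol.
Mass of H2S = 1.9251 × 34.076 = 65.600 g.

65.60 g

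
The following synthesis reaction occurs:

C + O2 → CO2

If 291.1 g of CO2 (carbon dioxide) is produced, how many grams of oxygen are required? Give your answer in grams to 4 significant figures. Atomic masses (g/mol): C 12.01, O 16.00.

211.7 g

M(CO2) = 12.01 + 2(16.00) = 44.01 g/mol.
M(O2) = 2(16.00) = 32.00 g/mol.
n(CO2) = 291.10 g / 44.01 g/mol = 6.6144 mol.
From the equation the CO2:O2 mole ratio is 1:1, so n(O2) = 6.6144 × 1/1 = 6.6144 mol.
Mass of O2 = 6.6144 mol × 32.00 g/mol = 211.66 g.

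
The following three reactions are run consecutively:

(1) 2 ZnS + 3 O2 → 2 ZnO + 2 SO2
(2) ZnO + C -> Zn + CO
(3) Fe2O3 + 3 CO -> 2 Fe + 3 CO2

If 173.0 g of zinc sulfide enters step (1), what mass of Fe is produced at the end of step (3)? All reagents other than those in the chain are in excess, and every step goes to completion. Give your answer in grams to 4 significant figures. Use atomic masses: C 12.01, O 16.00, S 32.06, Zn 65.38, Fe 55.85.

66.11 g

M(ZnS) = 65.38 + 32.06 = 97.44 g/mol.
M(Fe) = 55.85 g/mol.
n(ZnS) = 173.0 / 97.44 = 1.7755 mol.
Reaction (1): ZnS→ZnO ratio 2:2 ⇒ n(ZnO) = 1.7755 mol.
Reaction (2): ZnO→CO ratio 1:1 ⇒ n(CO) = 1.7755 mol.
Reaction (3): CO→Fe ratio 3:2 ⇒ n(Fe) = 1.1836 mol.
Mass of Fe = 1.1836 × 55.85 = 66.106 g.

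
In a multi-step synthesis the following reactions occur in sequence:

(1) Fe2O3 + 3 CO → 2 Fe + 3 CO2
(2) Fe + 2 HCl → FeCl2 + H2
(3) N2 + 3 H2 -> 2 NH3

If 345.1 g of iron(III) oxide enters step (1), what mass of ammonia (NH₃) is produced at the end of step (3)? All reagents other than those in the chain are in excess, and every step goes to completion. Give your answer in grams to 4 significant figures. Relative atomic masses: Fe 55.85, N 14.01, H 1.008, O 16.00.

M(Fe2O3) = 2(55.85) + 3(16.00) = 159.70 g/mol.
M(NH3) = 14.01 + 3(1.008) = 17.034 g/mol.
n(Fe2O3) = 345.1 / 159.70 = 2.1609 mol.
Reaction (1): Fe2O3→Fe ratio 1:2 ⇒ n(Fe) = 4.3219 mol.
Reaction (2): Fe→H2 ratio 1:1 ⇒ n(H2) = 4.3219 mol.
Reaction (3): H2→NH3 ratio 3:2 ⇒ n(NH3) = 2.8812 mol.
Mass of NH3 = 2.8812 × 17.034 = 49.079 g.

49.08 g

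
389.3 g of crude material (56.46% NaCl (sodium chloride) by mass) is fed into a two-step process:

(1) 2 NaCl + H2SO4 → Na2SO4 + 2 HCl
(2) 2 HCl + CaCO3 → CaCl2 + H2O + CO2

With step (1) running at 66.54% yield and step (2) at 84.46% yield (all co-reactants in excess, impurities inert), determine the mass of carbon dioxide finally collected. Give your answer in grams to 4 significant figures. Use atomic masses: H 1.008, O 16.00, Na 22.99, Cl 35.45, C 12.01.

Pure NaCl = 389.3 × 0.5646 = 219.80 g.
M(NaCl) = 22.99 + 35.45 = 58.44 g/mol.
M(CO2) = 12.01 + 2(16.00) = 44.01 g/mol.
n(NaCl) = 219.80 / 58.44 = 3.7611 mol.
Step 1 (NaCl:HCl = 2:2): theoretical n(HCl) = 3.7611 mol; at 66.54% yield, n(HCl) = 2.5026 mol.
Step 2 (HCl:CO2 = 2:1): theoretical n(CO2) = 1.2513 mol, so theoretical mass = 1.2513 × 44.01 = 55.071 g.
At 84.46% yield, actual mass of CO2 = 55.071 × 0.8446 = 46.513 g.

46.51 g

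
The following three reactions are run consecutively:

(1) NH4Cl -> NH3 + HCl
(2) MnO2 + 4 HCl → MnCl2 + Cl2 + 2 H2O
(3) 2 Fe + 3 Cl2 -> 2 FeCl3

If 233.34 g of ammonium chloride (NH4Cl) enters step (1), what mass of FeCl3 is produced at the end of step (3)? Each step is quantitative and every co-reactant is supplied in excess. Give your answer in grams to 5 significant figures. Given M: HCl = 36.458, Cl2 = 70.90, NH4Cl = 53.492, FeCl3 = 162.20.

117.92 g

n(NH4Cl) = 233.34 / 53.492 = 4.36215 mol.
Reaction (1): NH4Cl→HCl ratio 1:1 ⇒ n(HCl) = 4.36215 mol.
Reaction (2): HCl→Cl2 ratio 4:1 ⇒ n(Cl2) = 1.09054 mol.
Reaction (3): Cl2→FeCl3 ratio 3:2 ⇒ n(FeCl3) = 0.727025 mol.
Mass of FeCl3 = 0.727025 × 162.20 = 117.923 g.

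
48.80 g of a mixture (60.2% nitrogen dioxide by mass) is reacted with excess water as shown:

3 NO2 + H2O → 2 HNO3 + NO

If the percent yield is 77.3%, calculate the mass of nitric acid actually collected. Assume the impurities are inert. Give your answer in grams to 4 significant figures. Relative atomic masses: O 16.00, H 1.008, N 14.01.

20.74 g

Pure NO2 available = 48.80 g × 0.602 = 29.378 g.
M(NO2) = 14.01 + 2(16.00) = 46.01 g/mol.
M(HNO3) = 1.008 + 14.01 + 3(16.00) = 63.018 g/mol.
n(NO2) = 29.378 g / 46.01 g/mol = 0.63850 mol.
From the equation the NO2:HNO3 mole ratio is 3:2, so n(HNO3) = 0.63850 × 2/3 = 0.42567 mol.
Mass of HNO3 = 0.42567 mol × 63.018 g/mol = 26.825 g.
Actual mass collected = 26.825 g × 0.773 = 20.736 g.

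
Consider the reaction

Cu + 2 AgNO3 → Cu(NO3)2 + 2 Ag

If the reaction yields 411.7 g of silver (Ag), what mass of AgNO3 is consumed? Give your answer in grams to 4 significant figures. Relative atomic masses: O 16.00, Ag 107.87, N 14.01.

M(Ag) = 107.87 g/mol.
M(AgNO3) = 107.87 + 14.01 + 3(16.00) = 169.88 g/mol.
n(Ag) = 411.70 g / 107.87 g/mol = 3.8166 mol.
From the equation the Ag:AgNO3 mole ratio is 2:2, so n(AgNO3) = 3.8166 × 2/2 = 3.8166 mol.
Mass of AgNO3 = 3.8166 mol × 169.88 g/mol = 648.37 g.

648.4 g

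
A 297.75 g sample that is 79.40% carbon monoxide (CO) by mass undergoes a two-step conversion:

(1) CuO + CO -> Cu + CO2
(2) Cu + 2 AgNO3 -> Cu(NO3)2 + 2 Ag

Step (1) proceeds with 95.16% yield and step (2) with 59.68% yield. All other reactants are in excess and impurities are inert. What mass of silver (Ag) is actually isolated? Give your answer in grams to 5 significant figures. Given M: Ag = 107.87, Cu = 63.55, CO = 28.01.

1034.1 g

Pure CO = 297.75 × 0.7940 = 236.414 g.
n(CO) = 236.414 / 28.01 = 8.44032 mol.
Step 1 (CO:Cu = 1:1): theoretical n(Cu) = 8.44032 mol; at 95.16% yield, n(Cu) = 8.03181 mol.
Step 2 (Cu:Ag = 1:2): theoretical n(Ag) = 16.0636 mol, so theoretical mass = 16.0636 × 107.87 = 1732.78 g.
At 59.68% yield, actual mass of Ag = 1732.78 × 0.5968 = 1034.13 g.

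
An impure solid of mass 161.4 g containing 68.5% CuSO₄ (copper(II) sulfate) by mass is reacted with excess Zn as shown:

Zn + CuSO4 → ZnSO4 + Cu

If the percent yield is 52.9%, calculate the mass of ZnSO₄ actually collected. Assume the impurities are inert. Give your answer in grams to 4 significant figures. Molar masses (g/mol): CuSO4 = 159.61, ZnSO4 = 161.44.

59.16 g

Pure CuSO4 available = 161.4 g × 0.685 = 110.56 g.
n(CuSO4) = 110.56 g / 159.61 g/mol = 0.69268 mol.
From the equation the CuSO4:ZnSO4 mole ratio is 1:1, so n(ZnSO4) = 0.69268 × 1/1 = 0.69268 mol.
Mass of ZnSO4 = 0.69268 mol × 161.44 g/mol = 111.83 g.
Actual mass collected = 111.83 g × 0.529 = 59.156 g.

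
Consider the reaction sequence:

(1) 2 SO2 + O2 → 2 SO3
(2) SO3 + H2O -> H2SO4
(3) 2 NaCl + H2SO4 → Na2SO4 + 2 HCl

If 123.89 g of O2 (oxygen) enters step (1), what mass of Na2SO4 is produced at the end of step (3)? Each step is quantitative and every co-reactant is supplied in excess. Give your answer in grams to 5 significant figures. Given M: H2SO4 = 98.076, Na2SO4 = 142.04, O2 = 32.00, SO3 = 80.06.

1099.8 g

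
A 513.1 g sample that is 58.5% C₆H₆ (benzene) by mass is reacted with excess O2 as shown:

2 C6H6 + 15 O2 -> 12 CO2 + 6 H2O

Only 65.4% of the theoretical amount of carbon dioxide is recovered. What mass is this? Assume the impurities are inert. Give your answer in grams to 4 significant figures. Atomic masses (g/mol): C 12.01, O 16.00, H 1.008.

663.7 g

Pure C6H6 available = 513.1 g × 0.585 = 300.16 g.
M(C6H6) = 6(12.01) + 6(1.008) = 78.108 g/mol.
M(CO2) = 12.01 + 2(16.00) = 44.01 g/mol.
n(C6H6) = 300.16 g / 78.108 g/mol = 3.8429 mol.
From the equation the C6H6:CO2 mole ratio is 2:12, so n(CO2) = 3.8429 × 12/2 = 23.058 mol.
Mass of CO2 = 23.058 mol × 44.01 g/mol = 1014.8 g.
Actual mass collected = 1014.8 g × 0.654 = 663.66 g.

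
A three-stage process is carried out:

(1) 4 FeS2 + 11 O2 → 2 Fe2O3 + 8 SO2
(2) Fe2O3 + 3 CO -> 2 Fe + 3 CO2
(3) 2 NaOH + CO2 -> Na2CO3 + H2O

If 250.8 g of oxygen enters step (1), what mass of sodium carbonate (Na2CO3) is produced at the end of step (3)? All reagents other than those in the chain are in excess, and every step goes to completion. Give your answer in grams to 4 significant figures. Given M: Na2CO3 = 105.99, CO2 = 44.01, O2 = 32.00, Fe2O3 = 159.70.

453.1 g

n(O2) = 250.8 / 32.00 = 7.8375 mol.
Reaction (1): O2→Fe2O3 ratio 11:2 ⇒ n(Fe2O3) = 1.4250 mol.
Reaction (2): Fe2O3→CO2 ratio 1:3 ⇒ n(CO2) = 4.2750 mol.
Reaction (3): CO2→Na2CO3 ratio 1:1 ⇒ n(Na2CO3) = 4.2750 mol.
Mass of Na2CO3 = 4.2750 × 105.99 = 453.11 g.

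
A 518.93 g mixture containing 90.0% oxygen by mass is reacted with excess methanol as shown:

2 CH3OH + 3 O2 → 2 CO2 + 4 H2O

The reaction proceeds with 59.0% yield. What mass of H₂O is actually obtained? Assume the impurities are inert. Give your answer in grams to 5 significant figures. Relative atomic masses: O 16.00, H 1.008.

Pure O2 available = 518.93 g × 0.900 = 467.037 g.
M(O2) = 2(16.00) = 32.00 g/mol.
M(H2O) = 2(1.008) + 16.00 = 18.016 g/mol.
n(O2) = 467.037 g / 32.00 g/mol = 14.5949 mol.
From the equation the O2:H2O mole ratio is 3:4, so n(H2O) = 14.5949 × 4/3 = 19.4599 mol.
Mass of H2O = 19.4599 mol × 18.016 g/mol = 350.589 g.
Actual mass collected = 350.589 g × 0.590 = 206.848 g.

206.85 g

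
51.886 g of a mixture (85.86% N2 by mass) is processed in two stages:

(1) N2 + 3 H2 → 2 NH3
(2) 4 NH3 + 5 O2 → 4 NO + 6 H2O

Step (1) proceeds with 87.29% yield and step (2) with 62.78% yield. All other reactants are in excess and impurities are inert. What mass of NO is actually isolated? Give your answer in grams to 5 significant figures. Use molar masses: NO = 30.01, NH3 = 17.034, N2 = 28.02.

52.294 g

Pure N2 = 51.886 × 0.8586 = 44.5493 g.
n(N2) = 44.5493 / 28.02 = 1.58991 mol.
Step 1 (N2:NH3 = 1:2): theoretical n(NH3) = 3.17982 mol; at 87.29% yield, n(NH3) = 2.77567 mol.
Step 2 (NH3:NO = 4:4): theoretical n(NO) = 2.77567 mol, so theoretical mass = 2.77567 × 30.01 = 83.2978 g.
At 62.78% yield, actual mass of NO = 83.2978 × 0.6278 = 52.2943 g.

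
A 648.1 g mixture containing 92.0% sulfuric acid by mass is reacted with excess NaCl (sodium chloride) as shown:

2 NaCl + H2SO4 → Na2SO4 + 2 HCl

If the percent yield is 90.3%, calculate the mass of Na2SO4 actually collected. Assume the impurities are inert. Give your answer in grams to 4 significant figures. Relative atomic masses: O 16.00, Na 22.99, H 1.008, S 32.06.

779.8 g

Pure H2SO4 available = 648.1 g × 0.920 = 596.25 g.
M(H2SO4) = 2(1.008) + 32.06 + 4(16.00) = 98.076 g/mol.
M(Na2SO4) = 2(22.99) + 32.06 + 4(16.00) = 142.04 g/mol.
n(H2SO4) = 596.25 g / 98.076 g/mol = 6.0795 mol.
From the equation the H2SO4:Na2SO4 mole ratio is 1:1, so n(Na2SO4) = 6.0795 × 1/1 = 6.0795 mol.
Mass of Na2SO4 = 6.0795 mol × 142.04 g/mol = 863.53 g.
Actual mass collected = 863.53 g × 0.903 = 779.77 g.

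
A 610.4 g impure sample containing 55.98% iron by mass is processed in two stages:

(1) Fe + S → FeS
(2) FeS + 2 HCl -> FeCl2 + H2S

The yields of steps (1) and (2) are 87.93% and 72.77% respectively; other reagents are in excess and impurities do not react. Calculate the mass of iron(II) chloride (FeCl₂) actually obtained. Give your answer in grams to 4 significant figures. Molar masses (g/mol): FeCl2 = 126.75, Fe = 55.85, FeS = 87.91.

Pure Fe = 610.4 × 0.5598 = 341.70 g.
n(Fe) = 341.70 / 55.85 = 6.1182 mol.
Step 1 (Fe:FeS = 1:1): theoretical n(FeS) = 6.1182 mol; at 87.93% yield, n(FeS) = 5.3797 mol.
Step 2 (FeS:FeCl2 = 1:1): theoretical n(FeCl2) = 5.3797 mol, so theoretical mass = 5.3797 × 126.75 = 681.88 g.
At 72.77% yield, actual mass of FeCl2 = 681.88 × 0.7277 = 496.21 g.

496.2 g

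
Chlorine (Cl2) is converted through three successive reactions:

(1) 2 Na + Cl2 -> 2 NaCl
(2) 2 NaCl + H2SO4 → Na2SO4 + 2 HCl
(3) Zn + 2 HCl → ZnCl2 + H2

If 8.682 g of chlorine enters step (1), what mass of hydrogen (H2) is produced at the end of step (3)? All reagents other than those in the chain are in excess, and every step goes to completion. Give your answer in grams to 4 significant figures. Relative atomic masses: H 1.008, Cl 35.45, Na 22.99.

M(Cl2) = 2(35.45) = 70.90 g/mol.
M(H2) = 2(1.008) = 2.016 g/mol.
n(Cl2) = 8.682 / 70.90 = 0.12245 mol.
Reaction (1): Cl2→NaCl ratio 1:2 ⇒ n(NaCl) = 0.24491 mol.
Reaction (2): NaCl→HCl ratio 2:2 ⇒ n(HCl) = 0.24491 mol.
Reaction (3): HCl→H2 ratio 2:1 ⇒ n(H2) = 0.12245 mol.
Mass of H2 = 0.12245 × 2.016 = 0.24687 g.

0.2469 g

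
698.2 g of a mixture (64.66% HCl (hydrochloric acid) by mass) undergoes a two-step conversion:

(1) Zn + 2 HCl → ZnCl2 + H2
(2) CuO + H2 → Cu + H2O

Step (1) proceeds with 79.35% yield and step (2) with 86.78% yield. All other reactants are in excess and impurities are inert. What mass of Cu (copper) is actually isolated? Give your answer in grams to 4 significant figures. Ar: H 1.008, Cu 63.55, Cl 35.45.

270.9 g

Pure HCl = 698.2 × 0.6466 = 451.46 g.
M(HCl) = 1.008 + 35.45 = 36.458 g/mol.
M(Cu) = 63.55 g/mol.
n(HCl) = 451.46 / 36.458 = 12.383 mol.
Step 1 (HCl:H2 = 2:1): theoretical n(H2) = 6.1915 mol; at 79.35% yield, n(H2) = 4.9129 mol.
Step 2 (H2:Cu = 1:1): theoretical n(Cu) = 4.9129 mol, so theoretical mass = 4.9129 × 63.55 = 312.22 g.
At 86.78% yield, actual mass of Cu = 312.22 × 0.8678 = 270.94 g.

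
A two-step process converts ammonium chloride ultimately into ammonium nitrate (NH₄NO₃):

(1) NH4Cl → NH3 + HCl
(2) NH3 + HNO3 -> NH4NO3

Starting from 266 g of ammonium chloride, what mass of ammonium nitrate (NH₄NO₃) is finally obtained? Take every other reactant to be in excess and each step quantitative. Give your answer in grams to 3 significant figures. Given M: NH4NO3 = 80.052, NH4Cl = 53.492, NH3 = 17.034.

398 g

n(NH4Cl) = 266.0 / 53.492 = 4.973 mol.
Step 1 gives a 1:1 ratio of NH4Cl to NH3, so n(NH3) = 4.973 mol.
In step 2 the NH3:NH4NO3 ratio is 1:1, so n(NH4NO3) = 4.973 mol.
Mass of NH4NO3 = 4.973 × 80.052 = 398.1 g.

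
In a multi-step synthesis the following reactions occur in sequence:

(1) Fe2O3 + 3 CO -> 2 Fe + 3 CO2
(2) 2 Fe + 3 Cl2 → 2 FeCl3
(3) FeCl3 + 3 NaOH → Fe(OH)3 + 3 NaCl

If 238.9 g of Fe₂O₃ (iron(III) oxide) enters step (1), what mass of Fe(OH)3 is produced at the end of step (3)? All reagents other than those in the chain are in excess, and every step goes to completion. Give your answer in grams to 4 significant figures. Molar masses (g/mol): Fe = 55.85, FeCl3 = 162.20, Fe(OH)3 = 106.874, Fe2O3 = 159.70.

n(Fe2O3) = 238.9 / 159.70 = 1.4959 mol.
Reaction (1): Fe2O3→Fe ratio 1:2 ⇒ n(Fe) = 2.9919 mol.
Reaction (2): Fe→FeCl3 ratio 2:2 ⇒ n(FeCl3) = 2.9919 mol.
Reaction (3): FeCl3→Fe(OH)3 ratio 1:1 ⇒ n(Fe(OH)3) = 2.9919 mol.
Mass of Fe(OH)3 = 2.9919 × 106.874 = 319.75 g.

319.8 g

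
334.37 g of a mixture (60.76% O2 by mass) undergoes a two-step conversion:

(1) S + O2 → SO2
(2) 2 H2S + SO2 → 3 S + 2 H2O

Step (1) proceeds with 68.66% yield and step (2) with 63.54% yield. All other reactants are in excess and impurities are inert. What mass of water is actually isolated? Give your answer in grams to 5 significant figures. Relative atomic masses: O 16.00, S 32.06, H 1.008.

Pure O2 = 334.37 × 0.6076 = 203.163 g.
M(O2) = 2(16.00) = 32.00 g/mol.
M(H2O) = 2(1.008) + 16.00 = 18.016 g/mol.
n(O2) = 203.163 / 32.00 = 6.34885 mol.
Step 1 (O2:SO2 = 1:1): theoretical n(SO2) = 6.34885 mol; at 68.66% yield, n(SO2) = 4.35912 mol.
Step 2 (SO2:H2O = 1:2): theoretical n(H2O) = 8.71824 mol, so theoretical mass = 8.71824 × 18.016 = 157.068 g.
At 63.54% yield, actual mass of H2O = 157.068 × 0.6354 = 99.8009 g.

99.801 g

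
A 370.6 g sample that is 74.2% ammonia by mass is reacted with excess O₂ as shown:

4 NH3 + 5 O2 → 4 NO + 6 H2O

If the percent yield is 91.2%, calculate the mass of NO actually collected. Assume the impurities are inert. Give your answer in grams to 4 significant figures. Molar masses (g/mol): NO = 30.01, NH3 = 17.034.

441.8 g

Pure NH3 available = 370.6 g × 0.742 = 274.99 g.
n(NH3) = 274.99 g / 17.034 g/mol = 16.143 mol.
From the equation the NH3:NO mole ratio is 4:4, so n(NO) = 16.143 × 4/4 = 16.143 mol.
Mass of NO = 16.143 mol × 30.01 g/mol = 484.46 g.
Actual mass collected = 484.46 g × 0.912 = 441.83 g.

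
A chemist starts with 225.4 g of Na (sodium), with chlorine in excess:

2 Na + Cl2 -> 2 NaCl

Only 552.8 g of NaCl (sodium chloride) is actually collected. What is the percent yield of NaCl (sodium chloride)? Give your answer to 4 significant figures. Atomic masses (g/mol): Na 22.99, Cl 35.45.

96.48 %

M(Na) = 22.99 g/mol.
M(NaCl) = 22.99 + 35.45 = 58.44 g/mol.
n(Na) = 225.40 g / 22.99 g/mol = 9.8043 mol.
From the equation the Na:NaCl mole ratio is 2:2, so n(NaCl) = 9.8043 × 2/2 = 9.8043 mol.
Mass of NaCl = 9.8043 mol × 58.44 g/mol = 572.96 g.
This is the theoretical yield. Percent yield = 552.8 g / 572.96 g × 100% = 96.481%.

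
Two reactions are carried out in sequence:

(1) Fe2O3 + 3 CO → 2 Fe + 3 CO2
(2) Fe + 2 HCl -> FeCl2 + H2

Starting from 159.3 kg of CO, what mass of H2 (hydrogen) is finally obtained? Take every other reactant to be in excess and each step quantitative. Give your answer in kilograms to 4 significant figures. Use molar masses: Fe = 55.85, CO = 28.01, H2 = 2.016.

7.644 kg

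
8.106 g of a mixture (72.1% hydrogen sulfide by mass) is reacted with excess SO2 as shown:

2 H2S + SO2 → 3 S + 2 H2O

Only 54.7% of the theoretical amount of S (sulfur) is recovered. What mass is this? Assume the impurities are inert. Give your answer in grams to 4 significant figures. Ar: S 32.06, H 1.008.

4.512 g

Pure H2S available = 8.106 g × 0.721 = 5.8444 g.
M(H2S) = 2(1.008) + 32.06 = 34.076 g/mol.
M(S) = 32.06 g/mol.
n(H2S) = 5.8444 g / 34.076 g/mol = 0.17151 mol.
From the equation the H2S:S mole ratio is 2:3, so n(S) = 0.17151 × 3/2 = 0.25727 mol.
Mass of S = 0.25727 mol × 32.06 g/mol = 8.2480 g.
Actual mass collected = 8.2480 g × 0.547 = 4.5116 g.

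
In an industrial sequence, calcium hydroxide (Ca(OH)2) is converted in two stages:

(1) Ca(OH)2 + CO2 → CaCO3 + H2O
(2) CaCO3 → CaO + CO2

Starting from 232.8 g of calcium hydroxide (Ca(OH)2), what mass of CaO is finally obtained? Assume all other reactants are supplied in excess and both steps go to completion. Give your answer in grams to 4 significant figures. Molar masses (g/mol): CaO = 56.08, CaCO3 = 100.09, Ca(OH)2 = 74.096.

n(Ca(OH)2) = 232.80 / 74.096 = 3.1419 mol.
Step 1 gives a 1:1 ratio of Ca(OH)2 to CaCO3, so n(CaCO3) = 3.1419 mol.
In step 2 the CaCO3:CaO ratio is 1:1, so n(CaO) = 3.1419 mol.
Mass of CaO = 3.1419 × 56.08 = 176.20 g.

176.2 g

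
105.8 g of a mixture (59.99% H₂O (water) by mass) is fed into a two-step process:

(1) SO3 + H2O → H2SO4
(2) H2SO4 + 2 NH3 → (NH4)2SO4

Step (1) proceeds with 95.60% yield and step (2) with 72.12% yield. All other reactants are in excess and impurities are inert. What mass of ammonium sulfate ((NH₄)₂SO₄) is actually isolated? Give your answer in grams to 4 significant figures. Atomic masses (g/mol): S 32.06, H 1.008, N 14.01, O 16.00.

Pure H2O = 105.8 × 0.5999 = 63.469 g.
M(H2O) = 2(1.008) + 16.00 = 18.016 g/mol.
M((NH4)2SO4) = 2(14.01) + 8(1.008) + 32.06 + 4(16.00) = 132.144 g/mol.
n(H2O) = 63.469 / 18.016 = 3.5229 mol.
Step 1 (H2O:H2SO4 = 1:1): theoretical n(H2SO4) = 3.5229 mol; at 95.60% yield, n(H2SO4) = 3.3679 mol.
Step 2 (H2SO4:(NH4)2SO4 = 1:1): theoretical n((NH4)2SO4) = 3.3679 mol, so theoretical mass = 3.3679 × 132.144 = 445.05 g.
At 72.12% yield, actual mass of (NH4)2SO4 = 445.05 × 0.7212 = 320.97 g.

321.0 g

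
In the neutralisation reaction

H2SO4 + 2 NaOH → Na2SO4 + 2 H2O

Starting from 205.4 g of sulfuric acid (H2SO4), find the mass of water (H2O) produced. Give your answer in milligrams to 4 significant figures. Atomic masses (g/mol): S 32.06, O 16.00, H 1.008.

M(H2SO4) = 2(1.008) + 32.06 + 4(16.00) = 98.076 g/mol.
M(H2O) = 2(1.008) + 16.00 = 18.016 g/mol.
n(H2SO4) = 205.40 g / 98.076 g/mol = 2.0943 mol.
From the equation the H2SO4:H2O mole ratio is 1:2, so n(H2O) = 2.0943 × 2/1 = 4.1886 mol.
Mass of H2O = 4.1886 mol × 18.016 g/mol = 75.462 g.
Converting to mg: 75.462 g = 75460 mg.

75460 mg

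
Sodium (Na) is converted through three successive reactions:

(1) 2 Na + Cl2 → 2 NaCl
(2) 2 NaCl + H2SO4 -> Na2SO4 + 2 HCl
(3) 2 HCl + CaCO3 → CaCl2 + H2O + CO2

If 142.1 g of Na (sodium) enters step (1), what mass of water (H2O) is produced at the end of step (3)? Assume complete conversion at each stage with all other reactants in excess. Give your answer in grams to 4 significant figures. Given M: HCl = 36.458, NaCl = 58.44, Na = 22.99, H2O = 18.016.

55.68 g

n(Na) = 142.1 / 22.99 = 6.1809 mol.
Reaction (1): Na→NaCl ratio 2:2 ⇒ n(NaCl) = 6.1809 mol.
Reaction (2): NaCl→HCl ratio 2:2 ⇒ n(HCl) = 6.1809 mol.
Reaction (3): HCl→H2O ratio 2:1 ⇒ n(H2O) = 3.0905 mol.
Mass of H2O = 3.0905 × 18.016 = 55.678 g.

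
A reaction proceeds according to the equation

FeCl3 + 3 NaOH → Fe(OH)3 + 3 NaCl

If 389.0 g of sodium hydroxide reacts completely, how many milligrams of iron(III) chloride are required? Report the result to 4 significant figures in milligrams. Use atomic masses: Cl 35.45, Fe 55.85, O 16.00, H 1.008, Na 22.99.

525800 mg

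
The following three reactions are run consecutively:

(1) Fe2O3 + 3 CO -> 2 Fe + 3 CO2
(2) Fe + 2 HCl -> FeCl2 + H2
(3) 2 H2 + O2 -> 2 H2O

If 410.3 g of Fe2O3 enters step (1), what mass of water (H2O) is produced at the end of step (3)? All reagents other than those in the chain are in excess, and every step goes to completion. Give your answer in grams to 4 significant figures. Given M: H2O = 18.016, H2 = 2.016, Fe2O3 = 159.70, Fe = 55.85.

92.57 g

n(Fe2O3) = 410.3 / 159.70 = 2.5692 mol.
Reaction (1): Fe2O3→Fe ratio 1:2 ⇒ n(Fe) = 5.1384 mol.
Reaction (2): Fe→H2 ratio 1:1 ⇒ n(H2) = 5.1384 mol.
Reaction (3): H2→H2O ratio 2:2 ⇒ n(H2O) = 5.1384 mol.
Mass of H2O = 5.1384 × 18.016 = 92.573 g.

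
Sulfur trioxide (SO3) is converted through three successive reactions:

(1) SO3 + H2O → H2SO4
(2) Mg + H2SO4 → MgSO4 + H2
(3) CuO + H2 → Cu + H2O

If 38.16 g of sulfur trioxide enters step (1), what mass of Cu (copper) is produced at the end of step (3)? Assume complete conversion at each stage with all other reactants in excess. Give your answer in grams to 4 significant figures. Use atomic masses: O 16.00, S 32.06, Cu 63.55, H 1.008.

M(SO3) = 32.06 + 3(16.00) = 80.06 g/mol.
M(Cu) = 63.55 g/mol.
n(SO3) = 38.16 / 80.06 = 0.47664 mol.
Reaction (1): SO3→H2SO4 ratio 1:1 ⇒ n(H2SO4) = 0.47664 mol.
Reaction (2): H2SO4→H2 ratio 1:1 ⇒ n(H2) = 0.47664 mol.
Reaction (3): H2→Cu ratio 1:1 ⇒ n(Cu) = 0.47664 mol.
Mass of Cu = 0.47664 × 63.55 = 30.291 g.

30.29 g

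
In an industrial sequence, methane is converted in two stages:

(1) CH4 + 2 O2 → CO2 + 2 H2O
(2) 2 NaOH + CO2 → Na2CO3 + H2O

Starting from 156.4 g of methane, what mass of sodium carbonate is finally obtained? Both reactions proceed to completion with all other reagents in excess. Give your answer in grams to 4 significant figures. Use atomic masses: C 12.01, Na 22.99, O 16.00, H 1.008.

1033 g

M(CH4) = 12.01 + 4(1.008) = 16.042 g/mol.
M(Na2CO3) = 2(22.99) + 12.01 + 3(16.00) = 105.99 g/mol.
n(CH4) = 156.40 / 16.042 = 9.7494 mol.
Step 1 gives a 1:1 ratio of CH4 to CO2, so n(CO2) = 9.7494 mol.
In step 2 the CO2:Na2CO3 ratio is 1:1, so n(Na2CO3) = 9.7494 mol.
Mass of Na2CO3 = 9.7494 × 105.99 = 1033.3 g.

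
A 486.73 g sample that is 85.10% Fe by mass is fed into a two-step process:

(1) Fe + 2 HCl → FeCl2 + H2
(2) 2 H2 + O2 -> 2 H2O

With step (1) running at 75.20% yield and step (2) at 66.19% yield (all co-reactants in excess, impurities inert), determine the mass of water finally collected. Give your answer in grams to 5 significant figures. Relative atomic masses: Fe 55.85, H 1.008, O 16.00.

Pure Fe = 486.73 × 0.8510 = 414.207 g.
M(Fe) = 55.85 g/mol.
M(H2O) = 2(1.008) + 16.00 = 18.016 g/mol.
n(Fe) = 414.207 / 55.85 = 7.41642 mol.
Step 1 (Fe:H2 = 1:1): theoretical n(H2) = 7.41642 mol; at 75.20% yield, n(H2) = 5.57715 mol.
Step 2 (H2:H2O = 2:2): theoretical n(H2O) = 5.57715 mol, so theoretical mass = 5.57715 × 18.016 = 100.478 g.
At 66.19% yield, actual mass of H2O = 100.478 × 0.6619 = 66.5063 g.

66.506 g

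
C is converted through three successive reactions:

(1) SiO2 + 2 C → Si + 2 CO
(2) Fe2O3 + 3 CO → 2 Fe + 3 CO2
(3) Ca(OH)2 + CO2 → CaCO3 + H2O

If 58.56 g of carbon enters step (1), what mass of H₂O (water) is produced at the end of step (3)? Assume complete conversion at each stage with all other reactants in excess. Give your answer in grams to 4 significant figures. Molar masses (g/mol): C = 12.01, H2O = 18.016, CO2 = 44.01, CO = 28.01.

n(C) = 58.56 / 12.01 = 4.8759 mol.
Reaction (1): C→CO ratio 2:2 ⇒ n(CO) = 4.8759 mol.
Reaction (2): CO→CO2 ratio 3:3 ⇒ n(CO2) = 4.8759 mol.
Reaction (3): CO2→H2O ratio 1:1 ⇒ n(H2O) = 4.8759 mol.
Mass of H2O = 4.8759 × 18.016 = 87.845 g.

87.84 g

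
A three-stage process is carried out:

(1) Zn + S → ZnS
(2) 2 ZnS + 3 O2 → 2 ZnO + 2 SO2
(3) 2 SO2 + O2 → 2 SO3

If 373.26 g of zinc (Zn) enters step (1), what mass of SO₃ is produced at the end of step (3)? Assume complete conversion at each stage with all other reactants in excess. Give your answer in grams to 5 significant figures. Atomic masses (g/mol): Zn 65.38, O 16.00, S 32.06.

M(Zn) = 65.38 g/mol.
M(SO3) = 32.06 + 3(16.00) = 80.06 g/mol.
n(Zn) = 373.26 / 65.38 = 5.70909 mol.
Reaction (1): Zn→ZnS ratio 1:1 ⇒ n(ZnS) = 5.70909 mol.
Reaction (2): ZnS→SO2 ratio 2:2 ⇒ n(SO2) = 5.70909 mol.
Reaction (3): SO2→SO3 ratio 2:2 ⇒ n(SO3) = 5.70909 mol.
Mass of SO3 = 5.70909 × 80.06 = 457.069 g.

457.07 g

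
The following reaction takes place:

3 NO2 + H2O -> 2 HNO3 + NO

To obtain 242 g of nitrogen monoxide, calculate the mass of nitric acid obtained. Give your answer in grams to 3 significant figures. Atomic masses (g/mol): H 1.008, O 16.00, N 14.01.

1020 g

M(NO) = 14.01 + 16.00 = 30.01 g/mol.
M(HNO3) = 1.008 + 14.01 + 3(16.00) = 63.018 g/mol.
n(NO) = 242.0 g / 30.01 g/mol = 8.064 mol.
From the equation the NO:HNO3 mole ratio is 1:2, so n(HNO3) = 8.064 × 2/1 = 16.13 mol.
Mass of HNO3 = 16.13 mol × 63.018 g/mol = 1016 g.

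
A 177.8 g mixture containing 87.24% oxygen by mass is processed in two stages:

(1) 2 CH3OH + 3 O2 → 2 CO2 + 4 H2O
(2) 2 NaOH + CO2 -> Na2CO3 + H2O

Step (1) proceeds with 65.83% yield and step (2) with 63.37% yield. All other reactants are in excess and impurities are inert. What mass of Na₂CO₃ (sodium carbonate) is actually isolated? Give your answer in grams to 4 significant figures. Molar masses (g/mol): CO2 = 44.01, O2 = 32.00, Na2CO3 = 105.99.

142.9 g

Pure O2 = 177.8 × 0.8724 = 155.11 g.
n(O2) = 155.11 / 32.00 = 4.8473 mol.
Step 1 (O2:CO2 = 3:2): theoretical n(CO2) = 3.2315 mol; at 65.83% yield, n(CO2) = 2.1273 mol.
Step 2 (CO2:Na2CO3 = 1:1): theoretical n(Na2CO3) = 2.1273 mol, so theoretical mass = 2.1273 × 105.99 = 225.47 g.
At 63.37% yield, actual mass of Na2CO3 = 225.47 × 0.6337 = 142.88 g.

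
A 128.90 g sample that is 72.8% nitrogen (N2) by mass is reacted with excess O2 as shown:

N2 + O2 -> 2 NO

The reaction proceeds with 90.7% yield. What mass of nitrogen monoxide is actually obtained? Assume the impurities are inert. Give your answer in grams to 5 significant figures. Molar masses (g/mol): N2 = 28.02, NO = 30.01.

182.31 g

Pure N2 available = 128.90 g × 0.728 = 93.8392 g.
n(N2) = 93.8392 g / 28.02 g/mol = 3.34901 mol.
From the equation the N2:NO mole ratio is 1:2, so n(NO) = 3.34901 × 2/1 = 6.69802 mol.
Mass of NO = 6.69802 mol × 30.01 g/mol = 201.007 g.
Actual mass collected = 201.007 g × 0.907 = 182.314 g.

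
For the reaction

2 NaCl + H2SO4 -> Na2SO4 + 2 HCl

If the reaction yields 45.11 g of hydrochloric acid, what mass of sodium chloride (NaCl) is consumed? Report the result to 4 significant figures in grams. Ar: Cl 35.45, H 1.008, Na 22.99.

M(HCl) = 1.008 + 35.45 = 36.458 g/mol.
M(NaCl) = 22.99 + 35.45 = 58.44 g/mol.
n(HCl) = 45.110 g / 36.458 g/mol = 1.2373 mol.
From the equation the HCl:NaCl mole ratio is 2:2, so n(NaCl) = 1.2373 × 2/2 = 1.2373 mol.
Mass of NaCl = 1.2373 mol × 58.44 g/mol = 72.309 g.

72.31 g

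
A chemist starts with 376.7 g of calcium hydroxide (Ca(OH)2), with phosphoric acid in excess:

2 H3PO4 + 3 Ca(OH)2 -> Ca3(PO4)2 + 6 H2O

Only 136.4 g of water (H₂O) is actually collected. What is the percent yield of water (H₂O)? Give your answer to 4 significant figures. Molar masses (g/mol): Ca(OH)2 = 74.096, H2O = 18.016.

74.46 %

n(Ca(OH)2) = 376.70 g / 74.096 g/mol = 5.0839 mol.
From the equation the Ca(OH)2:H2O mole ratio is 3:6, so n(H2O) = 5.0839 × 6/3 = 10.168 mol.
Mass of H2O = 10.168 mol × 18.016 g/mol = 183.18 g.
This is the theoretical yield. Percent yield = 136.4 g / 183.18 g × 100% = 74.460%.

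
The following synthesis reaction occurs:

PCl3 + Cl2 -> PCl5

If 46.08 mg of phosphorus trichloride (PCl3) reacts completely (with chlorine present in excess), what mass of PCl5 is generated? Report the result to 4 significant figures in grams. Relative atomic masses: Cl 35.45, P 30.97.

M(PCl3) = 30.97 + 3(35.45) = 137.32 g/mol.
M(PCl5) = 30.97 + 5(35.45) = 208.22 g/mol.
Convert: 46.08 mg = 0.046080 g.
n(PCl3) = 0.046080 g / 137.32 g/mol = 0.00033557 mol.
From the equation the PCl3:PCl5 mole ratio is 1:1, so n(PCl5) = 0.00033557 × 1/1 = 0.00033557 mol.
Mass of PCl5 = 0.00033557 mol × 208.22 g/mol = 0.069872 g.

0.06987 g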